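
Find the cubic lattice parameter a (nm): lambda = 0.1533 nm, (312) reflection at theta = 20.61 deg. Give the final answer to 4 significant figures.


d = lambda / (2*sin(theta))
d = 0.1533 / (2*sin(20.61 deg))
d = 0.217753 nm
a = d * sqrt(h^2+k^2+l^2) = 0.217753 * sqrt(14)
a = 0.8148 nm


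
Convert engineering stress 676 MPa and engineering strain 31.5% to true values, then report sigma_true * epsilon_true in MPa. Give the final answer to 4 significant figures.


sigma_true = sigma_eng * (1 + epsilon_eng)
sigma_true = 676 * (1 + 0.315) = 888.94 MPa
epsilon_true = ln(1 + epsilon_eng)
epsilon_true = ln(1 + 0.315) = 0.273837
sigma_true * epsilon_true = 888.94 * 0.273837 = 243.4 MPa


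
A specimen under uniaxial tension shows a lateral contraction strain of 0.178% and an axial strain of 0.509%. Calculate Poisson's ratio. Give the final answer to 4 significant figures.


nu = -epsilon_lat / epsilon_axial
Lateral strain is contraction (negative), so using magnitudes:
nu = 0.178 / 0.509
nu = 0.3497


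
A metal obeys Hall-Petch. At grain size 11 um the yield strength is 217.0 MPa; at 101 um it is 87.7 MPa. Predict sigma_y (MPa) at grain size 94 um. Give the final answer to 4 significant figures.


sigma_y = sigma0 + k / sqrt(d)
1/sqrt(d1) = 1/sqrt(1.1e-05) = 301.511;  1/sqrt(d2) = 99.5037
k = (sigma1 - sigma2) / (1/sqrt(d1) - 1/sqrt(d2)) = (217.0 - 87.7) / (301.511 - 99.5037) = 0.640075 MPa*m^0.5
sigma0 = sigma1 - k/sqrt(d1) = 217.0 - 0.640075*301.511 = 24.0102 MPa
sigma_y(d3) = 24.0102 + 0.640075 / sqrt(9.4e-05) = 90.03 MPa


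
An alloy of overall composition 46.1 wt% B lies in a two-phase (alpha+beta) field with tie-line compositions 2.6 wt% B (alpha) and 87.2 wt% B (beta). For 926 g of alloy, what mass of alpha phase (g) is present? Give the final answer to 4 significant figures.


f_alpha = (C_beta - C0) / (C_beta - C_alpha)
f_alpha = (87.2 - 46.1) / (87.2 - 2.6) = 0.485816
m_alpha = f_alpha * m_total = 0.485816 * 926 = 449.9 g


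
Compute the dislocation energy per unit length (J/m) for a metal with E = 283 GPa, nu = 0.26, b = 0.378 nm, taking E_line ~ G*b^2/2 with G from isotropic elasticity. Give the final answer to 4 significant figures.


Step 1: G = E / (2*(1+nu))
G = 283 / (2*(1+0.26)) = 112.302 GPa = 1.12302e+11 Pa
Step 2: E_line = G*b^2/2
b = 0.378 nm = 3.78e-10 m
E_line = 0.5 * 1.12302e+11 * (3.78e-10)^2 = 8.023e-09 J/m


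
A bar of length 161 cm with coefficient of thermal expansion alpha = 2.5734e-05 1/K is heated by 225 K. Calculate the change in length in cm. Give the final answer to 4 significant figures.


dL = L0 * alpha * dT
dL = 161 * 2.5734e-05 * 225
dL = 0.9322 cm


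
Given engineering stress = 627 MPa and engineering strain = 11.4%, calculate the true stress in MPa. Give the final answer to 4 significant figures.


sigma_true = sigma_eng * (1 + epsilon_eng)
sigma_true = 627 * (1 + 0.114)
sigma_true = 698.5 MPa


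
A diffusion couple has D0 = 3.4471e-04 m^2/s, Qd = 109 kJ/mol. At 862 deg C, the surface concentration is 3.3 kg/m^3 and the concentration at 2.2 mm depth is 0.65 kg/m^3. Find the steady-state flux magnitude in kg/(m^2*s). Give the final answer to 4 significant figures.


Step 1: D = D0 * exp(-Qd/(R*T))
T = 862 + 273.15 = 1135.15 K
D = 3.4471e-04 * exp(-109e3 / (8.314 * 1135.15)) = 3.3233e-09 m^2/s
Step 2: J = D * (C1 - C2) / dx
J = 3.3233e-09 * (3.3 - 0.65) / 2.2e-03
J = 4.003e-06 kg/(m^2*s)


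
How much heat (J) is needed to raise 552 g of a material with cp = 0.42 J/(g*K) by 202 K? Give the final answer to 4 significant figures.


Q = m * cp * dT
Q = 552 * 0.42 * 202
Q = 46830 J


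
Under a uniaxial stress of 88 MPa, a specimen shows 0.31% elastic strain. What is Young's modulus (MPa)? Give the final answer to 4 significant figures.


E = sigma / epsilon
epsilon = 0.31% = 3.1e-03
E = 88 / 3.1e-03
E = 28390 MPa


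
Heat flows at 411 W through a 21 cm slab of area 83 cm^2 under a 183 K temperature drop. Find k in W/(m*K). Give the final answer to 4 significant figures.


k = Q*L / (A*dT)
L = 0.21 m, A = 8.3e-03 m^2
k = 411 * 0.21 / (8.3e-03 * 183)
k = 56.82 W/(m*K)


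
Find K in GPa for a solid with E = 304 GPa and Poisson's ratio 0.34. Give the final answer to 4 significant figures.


K = E / (3*(1-2*nu))
K = 304 / (3*(1-2*0.34))
K = 316.7 GPa


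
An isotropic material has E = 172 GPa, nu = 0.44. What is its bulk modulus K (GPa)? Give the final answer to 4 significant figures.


K = E / (3*(1-2*nu))
K = 172 / (3*(1-2*0.44))
K = 477.8 GPa


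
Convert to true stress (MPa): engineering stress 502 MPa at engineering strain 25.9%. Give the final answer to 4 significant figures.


sigma_true = sigma_eng * (1 + epsilon_eng)
sigma_true = 502 * (1 + 0.259)
sigma_true = 632 MPa


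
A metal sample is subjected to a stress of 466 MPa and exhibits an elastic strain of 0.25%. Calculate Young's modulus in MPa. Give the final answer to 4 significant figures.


E = sigma / epsilon
epsilon = 0.25% = 2.5e-03
E = 466 / 2.5e-03
E = 186400 MPa


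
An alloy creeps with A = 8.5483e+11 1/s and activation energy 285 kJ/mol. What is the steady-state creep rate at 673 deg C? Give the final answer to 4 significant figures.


rate = A * exp(-Q / (R*T))
T = 673 + 273.15 = 946.15 K
rate = 8.5483e+11 * exp(-285e3 / (8.314 * 946.15))
rate = 1.575e-04 1/s


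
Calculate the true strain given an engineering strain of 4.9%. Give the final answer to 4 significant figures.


epsilon_true = ln(1 + epsilon_eng)
epsilon_true = ln(1 + 0.049)
epsilon_true = 0.04784


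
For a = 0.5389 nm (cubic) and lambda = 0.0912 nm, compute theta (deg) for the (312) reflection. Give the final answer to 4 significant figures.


d = a / sqrt(h^2+k^2+l^2)
d = 0.5389 / sqrt(14) = 0.144027 nm
lambda = 2*d*sin(theta)  =>  sin(theta) = lambda / (2*d)
sin(theta) = 0.0912 / (2 * 0.144027) = 0.316607
theta = 18.46 deg


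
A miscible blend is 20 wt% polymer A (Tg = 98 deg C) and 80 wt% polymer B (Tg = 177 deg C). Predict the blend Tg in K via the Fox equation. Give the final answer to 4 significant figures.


1/Tg = w1/Tg1 + w2/Tg2 (in Kelvin)
Tg1 = 371.15 K, Tg2 = 450.15 K
1/Tg = 0.2/371.15 + 0.8/450.15
Tg = 431.8 K


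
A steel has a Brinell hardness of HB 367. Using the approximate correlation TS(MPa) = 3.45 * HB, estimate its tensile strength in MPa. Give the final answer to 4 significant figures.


TS (MPa) = 3.45 * HB
TS = 3.45 * 367
TS = 1266 MPa


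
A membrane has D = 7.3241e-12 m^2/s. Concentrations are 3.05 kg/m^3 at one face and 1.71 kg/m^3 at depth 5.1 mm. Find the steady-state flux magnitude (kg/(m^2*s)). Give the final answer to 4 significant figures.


J = -D * (dC/dx) = D * (C1 - C2) / dx
J = 7.3241e-12 * (3.05 - 1.71) / 5.1e-03
J = 1.924e-09 kg/(m^2*s)


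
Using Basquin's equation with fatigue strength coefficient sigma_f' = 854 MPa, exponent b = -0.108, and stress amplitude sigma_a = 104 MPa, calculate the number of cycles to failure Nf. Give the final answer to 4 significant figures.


sigma_a = sigma_f' * (2*Nf)^b
2*Nf = (sigma_a / sigma_f')^(1/b)
2*Nf = (104 / 854)^(1/-0.108)
2*Nf = 2.93018e+08
Nf = 1.465e+08 cycles


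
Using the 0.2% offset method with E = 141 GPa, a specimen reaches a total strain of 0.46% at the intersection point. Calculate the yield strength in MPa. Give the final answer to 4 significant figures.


Offset strain = 0.002
Elastic strain at yield = total_strain - offset = 4.6e-03 - 0.002 = 2.6e-03
sigma_y = E * elastic_strain = 141000 * 2.6e-03
sigma_y = 366.6 MPa


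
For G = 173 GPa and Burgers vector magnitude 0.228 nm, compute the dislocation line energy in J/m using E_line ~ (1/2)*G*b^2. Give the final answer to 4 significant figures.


E = G*b^2/2
b = 0.228 nm = 2.28e-10 m
G = 173 GPa = 1.73e+11 Pa
E = 0.5 * 1.73e+11 * (2.28e-10)^2
E = 4.497e-09 J/m


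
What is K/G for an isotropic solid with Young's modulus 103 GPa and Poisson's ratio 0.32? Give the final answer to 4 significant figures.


G = E / (2*(1+nu))
G = 103 / (2*(1+0.32)) = 39.0152 GPa
K = E / (3*(1-2*nu))
K = 103 / (3*(1-2*0.32)) = 95.3704 GPa
K/G = 95.3704 / 39.0152 = 2.444


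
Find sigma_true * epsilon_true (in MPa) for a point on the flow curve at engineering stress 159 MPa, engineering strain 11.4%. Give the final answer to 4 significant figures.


sigma_true = sigma_eng * (1 + epsilon_eng)
sigma_true = 159 * (1 + 0.114) = 177.126 MPa
epsilon_true = ln(1 + epsilon_eng)
epsilon_true = ln(1 + 0.114) = 0.107957
sigma_true * epsilon_true = 177.126 * 0.107957 = 19.12 MPa


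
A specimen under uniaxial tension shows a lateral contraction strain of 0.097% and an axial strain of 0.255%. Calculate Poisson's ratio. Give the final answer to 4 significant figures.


nu = -epsilon_lat / epsilon_axial
Lateral strain is contraction (negative), so using magnitudes:
nu = 0.097 / 0.255
nu = 0.3804


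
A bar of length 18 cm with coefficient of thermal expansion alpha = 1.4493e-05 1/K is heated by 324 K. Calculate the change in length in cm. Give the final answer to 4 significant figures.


dL = L0 * alpha * dT
dL = 18 * 1.4493e-05 * 324
dL = 0.08452 cm


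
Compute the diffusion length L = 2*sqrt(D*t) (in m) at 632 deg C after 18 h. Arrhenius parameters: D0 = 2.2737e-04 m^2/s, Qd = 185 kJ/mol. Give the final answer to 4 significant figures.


Step 1: D = D0 * exp(-Qd/(R*T))
T = 905.15 K
D = 2.2737e-04 * exp(-185e3 / (8.314 * 905.15)) = 4.7898e-15 m^2/s
Step 2: L = 2*sqrt(D*t)
t = 18 h = 64800 s
L = 2*sqrt(4.7898e-15 * 64800) = 3.524e-05 m


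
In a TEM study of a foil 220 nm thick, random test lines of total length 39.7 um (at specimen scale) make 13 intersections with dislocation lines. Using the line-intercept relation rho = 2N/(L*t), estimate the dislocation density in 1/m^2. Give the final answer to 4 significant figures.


rho = 2N / (L * t)
L = 39.7 um = 3.97e-05 m, t = 220 nm = 2.2e-07 m
rho = 2 * 13 / (3.97e-05 * 2.2e-07)
rho = 2.977e+12 1/m^2


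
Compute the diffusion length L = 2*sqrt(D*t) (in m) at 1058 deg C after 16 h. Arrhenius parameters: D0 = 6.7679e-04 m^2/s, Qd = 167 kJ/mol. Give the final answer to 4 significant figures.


Step 1: D = D0 * exp(-Qd/(R*T))
T = 1331.15 K
D = 6.7679e-04 * exp(-167e3 / (8.314 * 1331.15)) = 1.89277e-10 m^2/s
Step 2: L = 2*sqrt(D*t)
t = 16 h = 57600 s
L = 2*sqrt(1.89277e-10 * 57600) = 6.604e-03 m


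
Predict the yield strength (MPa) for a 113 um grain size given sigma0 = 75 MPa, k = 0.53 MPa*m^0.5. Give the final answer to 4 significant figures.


sigma_y = sigma0 + k / sqrt(d)
d = 113 um = 1.13e-04 m
sigma_y = 75 + 0.53 / sqrt(1.13e-04)
sigma_y = 124.9 MPa


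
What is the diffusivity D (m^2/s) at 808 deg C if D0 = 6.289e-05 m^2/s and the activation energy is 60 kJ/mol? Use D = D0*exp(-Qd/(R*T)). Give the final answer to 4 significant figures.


D = D0 * exp(-Qd / (R*T))
T = 1081.15 K
D = 6.289e-05 * exp(-60e3 / (8.314 * 1081.15))
D = 7.937e-08 m^2/s


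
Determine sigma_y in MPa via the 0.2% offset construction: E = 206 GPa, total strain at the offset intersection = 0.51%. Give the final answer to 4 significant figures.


Offset strain = 0.002
Elastic strain at yield = total_strain - offset = 5.1e-03 - 0.002 = 3.1e-03
sigma_y = E * elastic_strain = 206000 * 3.1e-03
sigma_y = 638.6 MPa


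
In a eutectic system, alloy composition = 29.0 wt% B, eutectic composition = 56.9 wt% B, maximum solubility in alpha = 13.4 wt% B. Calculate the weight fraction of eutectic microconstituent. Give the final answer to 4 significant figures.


f_primary = (C_e - C0) / (C_e - C_alpha_max)
f_primary = (56.9 - 29.0) / (56.9 - 13.4)
f_primary = 0.641379
f_eutectic = 1 - 0.641379 = 0.3586


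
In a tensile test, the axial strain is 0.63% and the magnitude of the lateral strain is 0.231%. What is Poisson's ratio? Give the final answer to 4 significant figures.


nu = -epsilon_lat / epsilon_axial
Lateral strain is contraction (negative), so using magnitudes:
nu = 0.231 / 0.63
nu = 0.3667


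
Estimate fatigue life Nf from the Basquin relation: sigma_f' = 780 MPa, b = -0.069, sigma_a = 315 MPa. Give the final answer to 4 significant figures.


sigma_a = sigma_f' * (2*Nf)^b
2*Nf = (sigma_a / sigma_f')^(1/b)
2*Nf = (315 / 780)^(1/-0.069)
2*Nf = 509349
Nf = 254700 cycles


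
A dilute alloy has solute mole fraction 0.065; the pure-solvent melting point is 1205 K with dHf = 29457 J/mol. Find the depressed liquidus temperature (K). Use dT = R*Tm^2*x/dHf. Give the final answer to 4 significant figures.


dT = R*Tm^2*x / dHf
dT = 8.314 * 1205^2 * 0.065 / 29457
dT = 26.6385 K
T_new = 1205 - 26.6385 = 1178 K


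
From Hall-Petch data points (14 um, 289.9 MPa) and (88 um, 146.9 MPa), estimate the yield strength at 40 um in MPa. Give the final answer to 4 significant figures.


sigma_y = sigma0 + k / sqrt(d)
1/sqrt(d1) = 1/sqrt(1.4e-05) = 267.261;  1/sqrt(d2) = 106.6
k = (sigma1 - sigma2) / (1/sqrt(d1) - 1/sqrt(d2)) = (289.9 - 146.9) / (267.261 - 106.6) = 0.890074 MPa*m^0.5
sigma0 = sigma1 - k/sqrt(d1) = 289.9 - 0.890074*267.261 = 52.0178 MPa
sigma_y(d3) = 52.0178 + 0.890074 / sqrt(4e-05) = 192.8 MPa


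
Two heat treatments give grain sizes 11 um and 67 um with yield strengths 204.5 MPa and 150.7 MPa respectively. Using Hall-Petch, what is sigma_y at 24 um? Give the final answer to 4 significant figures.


sigma_y = sigma0 + k / sqrt(d)
1/sqrt(d1) = 1/sqrt(1.1e-05) = 301.511;  1/sqrt(d2) = 122.169
k = (sigma1 - sigma2) / (1/sqrt(d1) - 1/sqrt(d2)) = (204.5 - 150.7) / (301.511 - 122.169) = 0.299986 MPa*m^0.5
sigma0 = sigma1 - k/sqrt(d1) = 204.5 - 0.299986*301.511 = 114.051 MPa
sigma_y(d3) = 114.051 + 0.299986 / sqrt(2.4e-05) = 175.3 MPa


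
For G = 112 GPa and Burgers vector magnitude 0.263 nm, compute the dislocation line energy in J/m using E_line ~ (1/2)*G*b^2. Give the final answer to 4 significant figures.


E = G*b^2/2
b = 0.263 nm = 2.63e-10 m
G = 112 GPa = 1.12e+11 Pa
E = 0.5 * 1.12e+11 * (2.63e-10)^2
E = 3.873e-09 J/m


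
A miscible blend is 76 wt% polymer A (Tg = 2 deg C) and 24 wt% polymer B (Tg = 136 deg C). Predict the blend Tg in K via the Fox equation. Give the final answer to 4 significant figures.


1/Tg = w1/Tg1 + w2/Tg2 (in Kelvin)
Tg1 = 275.15 K, Tg2 = 409.15 K
1/Tg = 0.76/275.15 + 0.24/409.15
Tg = 298.6 K


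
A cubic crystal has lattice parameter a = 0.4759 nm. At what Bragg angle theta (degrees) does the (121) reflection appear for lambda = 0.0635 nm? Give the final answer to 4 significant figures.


d = a / sqrt(h^2+k^2+l^2)
d = 0.4759 / sqrt(6) = 0.194285 nm
lambda = 2*d*sin(theta)  =>  sin(theta) = lambda / (2*d)
sin(theta) = 0.0635 / (2 * 0.194285) = 0.163419
theta = 9.405 deg


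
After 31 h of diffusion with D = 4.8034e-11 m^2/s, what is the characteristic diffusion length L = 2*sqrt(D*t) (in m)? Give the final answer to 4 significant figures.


t = 31 hr = 111600 s
Diffusion length = 2*sqrt(D*t)
= 2*sqrt(4.8034e-11 * 111600)
= 4.631e-03 m


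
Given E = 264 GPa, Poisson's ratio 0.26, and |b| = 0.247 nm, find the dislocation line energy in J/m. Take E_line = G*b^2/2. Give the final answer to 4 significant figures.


Step 1: G = E / (2*(1+nu))
G = 264 / (2*(1+0.26)) = 104.762 GPa = 1.04762e+11 Pa
Step 2: E_line = G*b^2/2
b = 0.247 nm = 2.47e-10 m
E_line = 0.5 * 1.04762e+11 * (2.47e-10)^2 = 3.196e-09 J/m


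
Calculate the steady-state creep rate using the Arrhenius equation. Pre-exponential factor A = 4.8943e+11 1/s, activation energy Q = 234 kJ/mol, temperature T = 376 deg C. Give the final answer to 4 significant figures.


rate = A * exp(-Q / (R*T))
T = 376 + 273.15 = 649.15 K
rate = 4.8943e+11 * exp(-234e3 / (8.314 * 649.15))
rate = 7.243e-08 1/s


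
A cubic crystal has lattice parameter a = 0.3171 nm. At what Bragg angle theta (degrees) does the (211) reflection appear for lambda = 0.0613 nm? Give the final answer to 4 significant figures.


d = a / sqrt(h^2+k^2+l^2)
d = 0.3171 / sqrt(6) = 0.129456 nm
lambda = 2*d*sin(theta)  =>  sin(theta) = lambda / (2*d)
sin(theta) = 0.0613 / (2 * 0.129456) = 0.236761
theta = 13.7 deg


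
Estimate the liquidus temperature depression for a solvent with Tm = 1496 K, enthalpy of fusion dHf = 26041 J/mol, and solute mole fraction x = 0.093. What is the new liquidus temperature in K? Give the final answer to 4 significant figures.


dT = R*Tm^2*x / dHf
dT = 8.314 * 1496^2 * 0.093 / 26041
dT = 66.4505 K
T_new = 1496 - 66.4505 = 1430 K


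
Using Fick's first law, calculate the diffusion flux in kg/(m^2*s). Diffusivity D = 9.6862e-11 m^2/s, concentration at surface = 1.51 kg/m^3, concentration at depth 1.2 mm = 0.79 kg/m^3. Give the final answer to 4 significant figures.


J = -D * (dC/dx) = D * (C1 - C2) / dx
J = 9.6862e-11 * (1.51 - 0.79) / 1.2e-03
J = 5.812e-08 kg/(m^2*s)


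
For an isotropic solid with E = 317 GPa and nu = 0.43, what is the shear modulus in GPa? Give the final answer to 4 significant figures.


G = E / (2*(1+nu))
G = 317 / (2*(1+0.43))
G = 110.8 GPa


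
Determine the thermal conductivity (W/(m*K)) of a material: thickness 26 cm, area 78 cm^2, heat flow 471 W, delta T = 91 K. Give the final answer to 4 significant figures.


k = Q*L / (A*dT)
L = 0.26 m, A = 7.8e-03 m^2
k = 471 * 0.26 / (7.8e-03 * 91)
k = 172.5 W/(m*K)


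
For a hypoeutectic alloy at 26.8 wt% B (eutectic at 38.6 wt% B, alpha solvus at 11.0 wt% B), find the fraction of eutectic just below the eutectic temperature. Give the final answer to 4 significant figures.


f_primary = (C_e - C0) / (C_e - C_alpha_max)
f_primary = (38.6 - 26.8) / (38.6 - 11.0)
f_primary = 0.427536
f_eutectic = 1 - 0.427536 = 0.5725


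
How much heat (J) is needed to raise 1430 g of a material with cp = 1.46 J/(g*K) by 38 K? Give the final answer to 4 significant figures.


Q = m * cp * dT
Q = 1430 * 1.46 * 38
Q = 79340 J


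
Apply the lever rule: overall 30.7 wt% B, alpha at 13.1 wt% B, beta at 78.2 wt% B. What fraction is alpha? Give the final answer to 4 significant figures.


f_alpha = (C_beta - C0) / (C_beta - C_alpha)
f_alpha = (78.2 - 30.7) / (78.2 - 13.1)
f_alpha = 0.7296


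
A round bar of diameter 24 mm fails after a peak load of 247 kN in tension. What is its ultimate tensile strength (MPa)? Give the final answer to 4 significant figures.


A0 = pi*(d/2)^2 = pi*(24/2)^2 = 452.389 mm^2
UTS = F_max / A0 = 247*1000 / 452.389
UTS = 546 MPa


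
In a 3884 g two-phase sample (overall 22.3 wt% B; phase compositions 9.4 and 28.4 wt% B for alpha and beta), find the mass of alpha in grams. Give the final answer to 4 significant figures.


f_alpha = (C_beta - C0) / (C_beta - C_alpha)
f_alpha = (28.4 - 22.3) / (28.4 - 9.4) = 0.321053
m_alpha = f_alpha * m_total = 0.321053 * 3884 = 1247 g


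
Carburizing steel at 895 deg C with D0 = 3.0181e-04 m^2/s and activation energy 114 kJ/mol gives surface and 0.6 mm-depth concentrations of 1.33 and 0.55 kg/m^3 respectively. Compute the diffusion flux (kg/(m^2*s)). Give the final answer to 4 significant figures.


Step 1: D = D0 * exp(-Qd/(R*T))
T = 895 + 273.15 = 1168.15 K
D = 3.0181e-04 * exp(-114e3 / (8.314 * 1168.15)) = 2.40968e-09 m^2/s
Step 2: J = D * (C1 - C2) / dx
J = 2.40968e-09 * (1.33 - 0.55) / 6e-04
J = 3.133e-06 kg/(m^2*s)


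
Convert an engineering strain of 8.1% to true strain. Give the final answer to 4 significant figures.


epsilon_true = ln(1 + epsilon_eng)
epsilon_true = ln(1 + 0.081)
epsilon_true = 0.07789


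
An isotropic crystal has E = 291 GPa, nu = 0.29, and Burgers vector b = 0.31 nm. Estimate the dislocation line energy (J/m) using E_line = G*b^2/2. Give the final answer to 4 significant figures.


Step 1: G = E / (2*(1+nu))
G = 291 / (2*(1+0.29)) = 112.791 GPa = 1.12791e+11 Pa
Step 2: E_line = G*b^2/2
b = 0.31 nm = 3.1e-10 m
E_line = 0.5 * 1.12791e+11 * (3.1e-10)^2 = 5.42e-09 J/m


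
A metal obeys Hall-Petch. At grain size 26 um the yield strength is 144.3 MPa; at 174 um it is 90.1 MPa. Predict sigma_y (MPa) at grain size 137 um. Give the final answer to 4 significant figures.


sigma_y = sigma0 + k / sqrt(d)
1/sqrt(d1) = 1/sqrt(2.6e-05) = 196.116;  1/sqrt(d2) = 75.8098
k = (sigma1 - sigma2) / (1/sqrt(d1) - 1/sqrt(d2)) = (144.3 - 90.1) / (196.116 - 75.8098) = 0.450517 MPa*m^0.5
sigma0 = sigma1 - k/sqrt(d1) = 144.3 - 0.450517*196.116 = 55.9464 MPa
sigma_y(d3) = 55.9464 + 0.450517 / sqrt(1.37e-04) = 94.44 MPa


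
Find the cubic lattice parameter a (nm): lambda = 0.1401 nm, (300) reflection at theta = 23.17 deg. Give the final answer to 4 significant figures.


d = lambda / (2*sin(theta))
d = 0.1401 / (2*sin(23.17 deg))
d = 0.178036 nm
a = d * sqrt(h^2+k^2+l^2) = 0.178036 * sqrt(9)
a = 0.5341 nm


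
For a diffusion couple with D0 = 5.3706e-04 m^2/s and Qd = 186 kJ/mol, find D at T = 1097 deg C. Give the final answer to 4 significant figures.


D = D0 * exp(-Qd / (R*T))
T = 1370.15 K
D = 5.3706e-04 * exp(-186e3 / (8.314 * 1370.15))
D = 4.353e-11 m^2/s


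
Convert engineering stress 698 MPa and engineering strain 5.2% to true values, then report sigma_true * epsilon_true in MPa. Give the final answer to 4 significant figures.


sigma_true = sigma_eng * (1 + epsilon_eng)
sigma_true = 698 * (1 + 0.052) = 734.296 MPa
epsilon_true = ln(1 + epsilon_eng)
epsilon_true = ln(1 + 0.052) = 0.0506931
sigma_true * epsilon_true = 734.296 * 0.0506931 = 37.22 MPa


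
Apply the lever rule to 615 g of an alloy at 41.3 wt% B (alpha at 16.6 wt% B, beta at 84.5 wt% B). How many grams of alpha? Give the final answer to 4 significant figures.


f_alpha = (C_beta - C0) / (C_beta - C_alpha)
f_alpha = (84.5 - 41.3) / (84.5 - 16.6) = 0.63623
m_alpha = f_alpha * m_total = 0.63623 * 615 = 391.3 g


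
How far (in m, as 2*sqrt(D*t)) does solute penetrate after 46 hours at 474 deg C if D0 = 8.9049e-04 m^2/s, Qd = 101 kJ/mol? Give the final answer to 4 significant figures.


Step 1: D = D0 * exp(-Qd/(R*T))
T = 747.15 K
D = 8.9049e-04 * exp(-101e3 / (8.314 * 747.15)) = 7.73174e-11 m^2/s
Step 2: L = 2*sqrt(D*t)
t = 46 h = 165600 s
L = 2*sqrt(7.73174e-11 * 165600) = 7.156e-03 m


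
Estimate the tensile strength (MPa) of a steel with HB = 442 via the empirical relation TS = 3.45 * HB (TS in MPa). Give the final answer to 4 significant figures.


TS (MPa) = 3.45 * HB
TS = 3.45 * 442
TS = 1525 MPa


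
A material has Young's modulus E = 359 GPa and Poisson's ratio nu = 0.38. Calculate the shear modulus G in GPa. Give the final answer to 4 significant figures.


G = E / (2*(1+nu))
G = 359 / (2*(1+0.38))
G = 130.1 GPa


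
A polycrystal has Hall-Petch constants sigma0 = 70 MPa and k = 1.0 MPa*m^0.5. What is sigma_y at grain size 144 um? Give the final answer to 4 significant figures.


sigma_y = sigma0 + k / sqrt(d)
d = 144 um = 1.44e-04 m
sigma_y = 70 + 1.0 / sqrt(1.44e-04)
sigma_y = 153.3 MPa


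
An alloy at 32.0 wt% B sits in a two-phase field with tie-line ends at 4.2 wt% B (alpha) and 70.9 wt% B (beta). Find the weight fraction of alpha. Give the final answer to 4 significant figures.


f_alpha = (C_beta - C0) / (C_beta - C_alpha)
f_alpha = (70.9 - 32.0) / (70.9 - 4.2)
f_alpha = 0.5832


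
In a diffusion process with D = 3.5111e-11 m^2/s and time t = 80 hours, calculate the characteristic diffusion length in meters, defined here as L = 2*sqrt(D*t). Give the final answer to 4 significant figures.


t = 80 hr = 288000 s
Diffusion length = 2*sqrt(D*t)
= 2*sqrt(3.5111e-11 * 288000)
= 6.36e-03 m


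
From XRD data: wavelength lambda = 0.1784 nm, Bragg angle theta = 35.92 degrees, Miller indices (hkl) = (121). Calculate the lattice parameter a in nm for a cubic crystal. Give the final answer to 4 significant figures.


d = lambda / (2*sin(theta))
d = 0.1784 / (2*sin(35.92 deg))
d = 0.152048 nm
a = d * sqrt(h^2+k^2+l^2) = 0.152048 * sqrt(6)
a = 0.3724 nm


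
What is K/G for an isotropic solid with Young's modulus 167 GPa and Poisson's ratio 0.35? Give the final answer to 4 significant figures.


G = E / (2*(1+nu))
G = 167 / (2*(1+0.35)) = 61.8519 GPa
K = E / (3*(1-2*nu))
K = 167 / (3*(1-2*0.35)) = 185.556 GPa
K/G = 185.556 / 61.8519 = 3


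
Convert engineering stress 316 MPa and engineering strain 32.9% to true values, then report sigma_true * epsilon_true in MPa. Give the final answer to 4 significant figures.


sigma_true = sigma_eng * (1 + epsilon_eng)
sigma_true = 316 * (1 + 0.329) = 419.964 MPa
epsilon_true = ln(1 + epsilon_eng)
epsilon_true = ln(1 + 0.329) = 0.284427
sigma_true * epsilon_true = 419.964 * 0.284427 = 119.4 MPa


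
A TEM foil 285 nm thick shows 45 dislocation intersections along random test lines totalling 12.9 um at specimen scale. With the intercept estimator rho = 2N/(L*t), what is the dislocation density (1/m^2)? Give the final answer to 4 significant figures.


rho = 2N / (L * t)
L = 12.9 um = 1.29e-05 m, t = 285 nm = 2.85e-07 m
rho = 2 * 45 / (1.29e-05 * 2.85e-07)
rho = 2.448e+13 1/m^2


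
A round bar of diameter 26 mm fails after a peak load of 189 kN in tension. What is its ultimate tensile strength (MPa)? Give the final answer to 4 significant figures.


A0 = pi*(d/2)^2 = pi*(26/2)^2 = 530.929 mm^2
UTS = F_max / A0 = 189*1000 / 530.929
UTS = 356 MPa


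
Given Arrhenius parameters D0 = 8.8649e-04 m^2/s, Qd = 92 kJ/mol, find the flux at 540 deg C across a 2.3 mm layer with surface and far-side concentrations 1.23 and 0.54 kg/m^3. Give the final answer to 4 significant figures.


Step 1: D = D0 * exp(-Qd/(R*T))
T = 540 + 273.15 = 813.15 K
D = 8.8649e-04 * exp(-92e3 / (8.314 * 813.15)) = 1.09049e-09 m^2/s
Step 2: J = D * (C1 - C2) / dx
J = 1.09049e-09 * (1.23 - 0.54) / 2.3e-03
J = 3.271e-07 kg/(m^2*s)


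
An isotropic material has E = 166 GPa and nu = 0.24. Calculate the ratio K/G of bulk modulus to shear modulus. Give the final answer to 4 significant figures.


G = E / (2*(1+nu))
G = 166 / (2*(1+0.24)) = 66.9355 GPa
K = E / (3*(1-2*nu))
K = 166 / (3*(1-2*0.24)) = 106.41 GPa
K/G = 106.41 / 66.9355 = 1.59


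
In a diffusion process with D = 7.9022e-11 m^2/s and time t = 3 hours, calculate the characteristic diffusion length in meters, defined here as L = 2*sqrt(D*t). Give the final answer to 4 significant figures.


t = 3 hr = 10800 s
Diffusion length = 2*sqrt(D*t)
= 2*sqrt(7.9022e-11 * 10800)
= 1.848e-03 m


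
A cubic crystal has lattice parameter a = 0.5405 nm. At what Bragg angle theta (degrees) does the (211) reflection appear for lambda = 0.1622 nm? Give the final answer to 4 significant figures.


d = a / sqrt(h^2+k^2+l^2)
d = 0.5405 / sqrt(6) = 0.220658 nm
lambda = 2*d*sin(theta)  =>  sin(theta) = lambda / (2*d)
sin(theta) = 0.1622 / (2 * 0.220658) = 0.367537
theta = 21.56 deg


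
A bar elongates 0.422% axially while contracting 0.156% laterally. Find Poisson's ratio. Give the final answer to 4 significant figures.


nu = -epsilon_lat / epsilon_axial
Lateral strain is contraction (negative), so using magnitudes:
nu = 0.156 / 0.422
nu = 0.3697


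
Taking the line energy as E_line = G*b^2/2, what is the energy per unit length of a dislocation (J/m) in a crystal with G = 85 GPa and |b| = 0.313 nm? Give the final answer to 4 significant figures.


E = G*b^2/2
b = 0.313 nm = 3.13e-10 m
G = 85 GPa = 8.5e+10 Pa
E = 0.5 * 8.5e+10 * (3.13e-10)^2
E = 4.164e-09 J/m


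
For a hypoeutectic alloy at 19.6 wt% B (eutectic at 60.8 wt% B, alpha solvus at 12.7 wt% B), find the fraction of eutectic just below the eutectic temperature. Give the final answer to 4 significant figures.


f_primary = (C_e - C0) / (C_e - C_alpha_max)
f_primary = (60.8 - 19.6) / (60.8 - 12.7)
f_primary = 0.856549
f_eutectic = 1 - 0.856549 = 0.1435


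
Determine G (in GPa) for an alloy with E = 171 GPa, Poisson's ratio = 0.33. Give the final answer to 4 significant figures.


G = E / (2*(1+nu))
G = 171 / (2*(1+0.33))
G = 64.29 GPa


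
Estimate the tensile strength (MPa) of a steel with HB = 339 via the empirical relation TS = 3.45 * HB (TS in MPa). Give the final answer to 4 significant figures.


TS (MPa) = 3.45 * HB
TS = 3.45 * 339
TS = 1170 MPa


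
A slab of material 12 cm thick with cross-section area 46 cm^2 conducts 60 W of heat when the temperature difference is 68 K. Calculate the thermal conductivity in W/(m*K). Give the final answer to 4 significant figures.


k = Q*L / (A*dT)
L = 0.12 m, A = 4.6e-03 m^2
k = 60 * 0.12 / (4.6e-03 * 68)
k = 23.02 W/(m*K)


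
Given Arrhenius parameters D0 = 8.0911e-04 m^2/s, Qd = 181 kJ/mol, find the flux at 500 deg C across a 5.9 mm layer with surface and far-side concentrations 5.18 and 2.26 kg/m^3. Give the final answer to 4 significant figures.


Step 1: D = D0 * exp(-Qd/(R*T))
T = 500 + 273.15 = 773.15 K
D = 8.0911e-04 * exp(-181e3 / (8.314 * 773.15)) = 4.77595e-16 m^2/s
Step 2: J = D * (C1 - C2) / dx
J = 4.77595e-16 * (5.18 - 2.26) / 5.9e-03
J = 2.364e-13 kg/(m^2*s)


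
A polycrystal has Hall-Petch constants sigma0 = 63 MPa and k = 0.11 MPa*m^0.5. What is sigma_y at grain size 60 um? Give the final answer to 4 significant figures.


sigma_y = sigma0 + k / sqrt(d)
d = 60 um = 6e-05 m
sigma_y = 63 + 0.11 / sqrt(6e-05)
sigma_y = 77.2 MPa


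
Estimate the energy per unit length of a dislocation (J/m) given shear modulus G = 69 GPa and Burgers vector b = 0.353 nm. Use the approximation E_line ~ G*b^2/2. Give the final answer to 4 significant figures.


E = G*b^2/2
b = 0.353 nm = 3.53e-10 m
G = 69 GPa = 6.9e+10 Pa
E = 0.5 * 6.9e+10 * (3.53e-10)^2
E = 4.299e-09 J/m


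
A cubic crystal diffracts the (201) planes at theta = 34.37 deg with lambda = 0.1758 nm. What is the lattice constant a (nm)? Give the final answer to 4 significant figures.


d = lambda / (2*sin(theta))
d = 0.1758 / (2*sin(34.37 deg))
d = 0.155703 nm
a = d * sqrt(h^2+k^2+l^2) = 0.155703 * sqrt(5)
a = 0.3482 nm


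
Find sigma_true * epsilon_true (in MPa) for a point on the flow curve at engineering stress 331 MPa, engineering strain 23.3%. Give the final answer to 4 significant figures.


sigma_true = sigma_eng * (1 + epsilon_eng)
sigma_true = 331 * (1 + 0.233) = 408.123 MPa
epsilon_true = ln(1 + epsilon_eng)
epsilon_true = ln(1 + 0.233) = 0.20945
sigma_true * epsilon_true = 408.123 * 0.20945 = 85.48 MPa


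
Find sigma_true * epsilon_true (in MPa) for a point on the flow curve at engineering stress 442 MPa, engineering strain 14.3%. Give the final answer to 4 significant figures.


sigma_true = sigma_eng * (1 + epsilon_eng)
sigma_true = 442 * (1 + 0.143) = 505.206 MPa
epsilon_true = ln(1 + epsilon_eng)
epsilon_true = ln(1 + 0.143) = 0.133656
sigma_true * epsilon_true = 505.206 * 0.133656 = 67.52 MPa


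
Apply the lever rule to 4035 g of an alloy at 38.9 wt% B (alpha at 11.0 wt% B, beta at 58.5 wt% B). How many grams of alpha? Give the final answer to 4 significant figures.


f_alpha = (C_beta - C0) / (C_beta - C_alpha)
f_alpha = (58.5 - 38.9) / (58.5 - 11.0) = 0.412632
m_alpha = f_alpha * m_total = 0.412632 * 4035 = 1665 g


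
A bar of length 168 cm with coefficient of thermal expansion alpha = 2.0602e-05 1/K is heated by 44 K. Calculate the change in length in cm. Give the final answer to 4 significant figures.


dL = L0 * alpha * dT
dL = 168 * 2.0602e-05 * 44
dL = 0.1523 cm


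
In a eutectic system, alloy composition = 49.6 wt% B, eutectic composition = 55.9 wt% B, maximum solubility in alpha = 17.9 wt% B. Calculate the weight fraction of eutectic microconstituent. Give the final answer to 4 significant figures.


f_primary = (C_e - C0) / (C_e - C_alpha_max)
f_primary = (55.9 - 49.6) / (55.9 - 17.9)
f_primary = 0.165789
f_eutectic = 1 - 0.165789 = 0.8342


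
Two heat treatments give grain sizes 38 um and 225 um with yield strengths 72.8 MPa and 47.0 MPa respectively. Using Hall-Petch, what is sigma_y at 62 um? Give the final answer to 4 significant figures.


sigma_y = sigma0 + k / sqrt(d)
1/sqrt(d1) = 1/sqrt(3.8e-05) = 162.221;  1/sqrt(d2) = 66.6667
k = (sigma1 - sigma2) / (1/sqrt(d1) - 1/sqrt(d2)) = (72.8 - 47.0) / (162.221 - 66.6667) = 0.270002 MPa*m^0.5
sigma0 = sigma1 - k/sqrt(d1) = 72.8 - 0.270002*162.221 = 28.9998 MPa
sigma_y(d3) = 28.9998 + 0.270002 / sqrt(6.2e-05) = 63.29 MPa


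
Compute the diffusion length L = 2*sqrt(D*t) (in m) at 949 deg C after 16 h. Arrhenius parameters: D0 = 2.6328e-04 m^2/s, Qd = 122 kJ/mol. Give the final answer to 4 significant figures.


Step 1: D = D0 * exp(-Qd/(R*T))
T = 1222.15 K
D = 2.6328e-04 * exp(-122e3 / (8.314 * 1222.15)) = 1.60677e-09 m^2/s
Step 2: L = 2*sqrt(D*t)
t = 16 h = 57600 s
L = 2*sqrt(1.60677e-09 * 57600) = 0.01924 m


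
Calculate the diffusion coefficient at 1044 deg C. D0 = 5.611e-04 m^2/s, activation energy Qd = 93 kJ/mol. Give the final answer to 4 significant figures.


D = D0 * exp(-Qd / (R*T))
T = 1317.15 K
D = 5.611e-04 * exp(-93e3 / (8.314 * 1317.15))
D = 1.15e-07 m^2/s


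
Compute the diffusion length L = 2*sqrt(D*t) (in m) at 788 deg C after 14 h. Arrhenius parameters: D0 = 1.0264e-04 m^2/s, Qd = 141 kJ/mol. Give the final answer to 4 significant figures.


Step 1: D = D0 * exp(-Qd/(R*T))
T = 1061.15 K
D = 1.0264e-04 * exp(-141e3 / (8.314 * 1061.15)) = 1.17599e-11 m^2/s
Step 2: L = 2*sqrt(D*t)
t = 14 h = 50400 s
L = 2*sqrt(1.17599e-11 * 50400) = 1.54e-03 m


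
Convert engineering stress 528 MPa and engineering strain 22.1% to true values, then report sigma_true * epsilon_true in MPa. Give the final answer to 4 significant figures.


sigma_true = sigma_eng * (1 + epsilon_eng)
sigma_true = 528 * (1 + 0.221) = 644.688 MPa
epsilon_true = ln(1 + epsilon_eng)
epsilon_true = ln(1 + 0.221) = 0.19967
sigma_true * epsilon_true = 644.688 * 0.19967 = 128.7 MPa


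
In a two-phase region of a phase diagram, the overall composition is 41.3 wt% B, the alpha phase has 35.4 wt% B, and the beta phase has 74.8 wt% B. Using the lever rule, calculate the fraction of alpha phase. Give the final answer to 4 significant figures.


f_alpha = (C_beta - C0) / (C_beta - C_alpha)
f_alpha = (74.8 - 41.3) / (74.8 - 35.4)
f_alpha = 0.8503


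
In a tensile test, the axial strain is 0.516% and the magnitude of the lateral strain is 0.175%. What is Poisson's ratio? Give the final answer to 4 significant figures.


nu = -epsilon_lat / epsilon_axial
Lateral strain is contraction (negative), so using magnitudes:
nu = 0.175 / 0.516
nu = 0.3391


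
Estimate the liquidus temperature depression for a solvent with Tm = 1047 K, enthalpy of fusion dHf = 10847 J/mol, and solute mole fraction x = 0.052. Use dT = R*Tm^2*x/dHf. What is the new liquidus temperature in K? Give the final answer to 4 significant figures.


dT = R*Tm^2*x / dHf
dT = 8.314 * 1047^2 * 0.052 / 10847
dT = 43.6915 K
T_new = 1047 - 43.6915 = 1003 K


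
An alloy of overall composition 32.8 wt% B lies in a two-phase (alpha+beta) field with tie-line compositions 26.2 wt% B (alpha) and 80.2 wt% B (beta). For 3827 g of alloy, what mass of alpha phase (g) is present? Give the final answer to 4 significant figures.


f_alpha = (C_beta - C0) / (C_beta - C_alpha)
f_alpha = (80.2 - 32.8) / (80.2 - 26.2) = 0.877778
m_alpha = f_alpha * m_total = 0.877778 * 3827 = 3359 g


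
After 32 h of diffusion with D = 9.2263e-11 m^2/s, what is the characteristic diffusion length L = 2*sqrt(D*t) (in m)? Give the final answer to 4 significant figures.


t = 32 hr = 115200 s
Diffusion length = 2*sqrt(D*t)
= 2*sqrt(9.2263e-11 * 115200)
= 6.52e-03 m


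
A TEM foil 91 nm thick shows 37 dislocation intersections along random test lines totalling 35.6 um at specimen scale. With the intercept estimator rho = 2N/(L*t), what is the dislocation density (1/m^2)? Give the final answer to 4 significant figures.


rho = 2N / (L * t)
L = 35.6 um = 3.56e-05 m, t = 91 nm = 9.1e-08 m
rho = 2 * 37 / (3.56e-05 * 9.1e-08)
rho = 2.284e+13 1/m^2


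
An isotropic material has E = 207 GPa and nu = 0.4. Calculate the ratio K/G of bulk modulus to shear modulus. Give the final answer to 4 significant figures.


G = E / (2*(1+nu))
G = 207 / (2*(1+0.4)) = 73.9286 GPa
K = E / (3*(1-2*nu))
K = 207 / (3*(1-2*0.4)) = 345 GPa
K/G = 345 / 73.9286 = 4.667


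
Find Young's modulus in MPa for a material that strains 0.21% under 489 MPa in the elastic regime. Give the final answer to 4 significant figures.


E = sigma / epsilon
epsilon = 0.21% = 2.1e-03
E = 489 / 2.1e-03
E = 232900 MPa


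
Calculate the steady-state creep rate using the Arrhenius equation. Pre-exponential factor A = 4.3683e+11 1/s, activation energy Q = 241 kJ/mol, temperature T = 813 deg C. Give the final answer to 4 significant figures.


rate = A * exp(-Q / (R*T))
T = 813 + 273.15 = 1086.15 K
rate = 4.3683e+11 * exp(-241e3 / (8.314 * 1086.15))
rate = 1.122 1/s


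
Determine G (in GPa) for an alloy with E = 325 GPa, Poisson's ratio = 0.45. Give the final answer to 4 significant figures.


G = E / (2*(1+nu))
G = 325 / (2*(1+0.45))
G = 112.1 GPa


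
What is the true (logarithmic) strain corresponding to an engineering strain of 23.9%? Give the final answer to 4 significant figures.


epsilon_true = ln(1 + epsilon_eng)
epsilon_true = ln(1 + 0.239)
epsilon_true = 0.2143


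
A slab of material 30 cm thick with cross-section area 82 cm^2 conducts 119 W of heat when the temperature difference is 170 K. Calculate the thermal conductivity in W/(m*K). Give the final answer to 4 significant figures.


k = Q*L / (A*dT)
L = 0.3 m, A = 8.2e-03 m^2
k = 119 * 0.3 / (8.2e-03 * 170)
k = 25.61 W/(m*K)


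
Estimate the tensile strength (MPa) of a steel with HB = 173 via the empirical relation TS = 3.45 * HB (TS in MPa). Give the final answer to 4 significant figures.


TS (MPa) = 3.45 * HB
TS = 3.45 * 173
TS = 596.9 MPa


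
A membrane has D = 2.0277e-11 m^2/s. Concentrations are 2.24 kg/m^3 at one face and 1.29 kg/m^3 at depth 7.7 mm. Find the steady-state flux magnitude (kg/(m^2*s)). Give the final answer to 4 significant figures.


J = -D * (dC/dx) = D * (C1 - C2) / dx
J = 2.0277e-11 * (2.24 - 1.29) / 7.7e-03
J = 2.502e-09 kg/(m^2*s)


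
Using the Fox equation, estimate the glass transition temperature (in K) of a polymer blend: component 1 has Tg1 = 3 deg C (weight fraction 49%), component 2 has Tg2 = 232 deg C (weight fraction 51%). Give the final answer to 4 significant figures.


1/Tg = w1/Tg1 + w2/Tg2 (in Kelvin)
Tg1 = 276.15 K, Tg2 = 505.15 K
1/Tg = 0.49/276.15 + 0.51/505.15
Tg = 359.2 K


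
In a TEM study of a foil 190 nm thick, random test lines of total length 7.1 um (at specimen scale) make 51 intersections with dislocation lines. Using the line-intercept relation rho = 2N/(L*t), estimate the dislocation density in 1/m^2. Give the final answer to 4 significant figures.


rho = 2N / (L * t)
L = 7.1 um = 7.1e-06 m, t = 190 nm = 1.9e-07 m
rho = 2 * 51 / (7.1e-06 * 1.9e-07)
rho = 7.561e+13 1/m^2


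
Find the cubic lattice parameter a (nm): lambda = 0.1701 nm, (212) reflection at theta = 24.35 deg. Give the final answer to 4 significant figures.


d = lambda / (2*sin(theta))
d = 0.1701 / (2*sin(24.35 deg))
d = 0.206277 nm
a = d * sqrt(h^2+k^2+l^2) = 0.206277 * sqrt(9)
a = 0.6188 nm


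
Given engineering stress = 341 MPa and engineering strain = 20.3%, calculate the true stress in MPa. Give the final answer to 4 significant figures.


sigma_true = sigma_eng * (1 + epsilon_eng)
sigma_true = 341 * (1 + 0.203)
sigma_true = 410.2 MPa


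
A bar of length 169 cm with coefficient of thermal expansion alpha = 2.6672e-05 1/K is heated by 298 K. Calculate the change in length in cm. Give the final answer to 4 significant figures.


dL = L0 * alpha * dT
dL = 169 * 2.6672e-05 * 298
dL = 1.343 cm


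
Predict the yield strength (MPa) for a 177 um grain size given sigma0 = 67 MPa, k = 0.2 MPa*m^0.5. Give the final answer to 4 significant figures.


sigma_y = sigma0 + k / sqrt(d)
d = 177 um = 1.77e-04 m
sigma_y = 67 + 0.2 / sqrt(1.77e-04)
sigma_y = 82.03 MPa


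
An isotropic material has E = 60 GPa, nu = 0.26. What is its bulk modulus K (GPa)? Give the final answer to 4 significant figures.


K = E / (3*(1-2*nu))
K = 60 / (3*(1-2*0.26))
K = 41.67 GPa
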